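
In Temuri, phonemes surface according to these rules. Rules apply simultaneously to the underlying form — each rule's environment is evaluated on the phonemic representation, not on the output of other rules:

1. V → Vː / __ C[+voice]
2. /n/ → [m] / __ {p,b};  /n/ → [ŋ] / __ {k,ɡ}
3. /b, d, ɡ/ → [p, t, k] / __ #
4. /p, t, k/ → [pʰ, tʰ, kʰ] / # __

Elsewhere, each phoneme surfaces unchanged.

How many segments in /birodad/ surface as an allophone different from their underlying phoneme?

Segments that undergo a rule: /i/ → [iː] (rule 1); /o/ → [oː] (rule 1); /a/ → [aː] (rule 1); /d/ → [t] (rule 3).
All other segments surface unchanged.

4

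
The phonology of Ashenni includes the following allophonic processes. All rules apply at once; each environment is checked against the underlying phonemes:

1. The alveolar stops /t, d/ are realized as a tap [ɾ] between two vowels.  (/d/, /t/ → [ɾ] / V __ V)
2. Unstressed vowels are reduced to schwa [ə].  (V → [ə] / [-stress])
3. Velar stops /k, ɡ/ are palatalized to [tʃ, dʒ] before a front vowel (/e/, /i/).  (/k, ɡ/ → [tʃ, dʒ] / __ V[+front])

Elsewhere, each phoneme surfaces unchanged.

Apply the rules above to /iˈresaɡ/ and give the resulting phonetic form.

[əˈresəɡ]

/i/ (word-initial): in an unstressed syllable, so rule 2 applies → [ə].
/r/ (between /i/ and /e/): no rule targets it → [r].
/e/ (between /r/ and /s/) is in the target of rule 2 but the environment (in an unstressed syllable) is not met → [e].
/s/ (between /e/ and /a/): no rule targets it → [s].
/a/ — between /s/ and /ɡ/, in an unstressed syllable — surfaces as [ə] (rule 2).
/ɡ/ — word-final; rule 3 does not apply here → [ɡ].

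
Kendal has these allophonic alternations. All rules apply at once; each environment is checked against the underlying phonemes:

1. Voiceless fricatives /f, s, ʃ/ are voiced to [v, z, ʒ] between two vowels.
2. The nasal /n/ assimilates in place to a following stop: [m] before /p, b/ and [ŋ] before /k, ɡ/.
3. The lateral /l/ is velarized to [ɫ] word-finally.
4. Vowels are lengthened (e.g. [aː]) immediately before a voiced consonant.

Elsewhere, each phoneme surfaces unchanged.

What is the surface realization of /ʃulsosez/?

/ʃ/ — word-initial; rule 1 does not apply here → [ʃ].
/u/ (between /ʃ/ and /l/) occurs before a voiced consonant → [uː] by rule 4.
/l/ — between /u/ and /s/; rule 3 does not apply here → [l].
/s/ — between /l/ and /o/; rule 1 does not apply here → [s].
/o/ (between /s/ and /s/): rule 4 targets it, but not before a voiced consonant → unchanged [o].
/s/ meets the environment for rule 1 (between two vowels) → [z].
/e/ (between /s/ and /z/): before a voiced consonant, so rule 4 applies → [eː].
/z/ — not in any rule's target class → [z].

[ʃuːlsozeːz]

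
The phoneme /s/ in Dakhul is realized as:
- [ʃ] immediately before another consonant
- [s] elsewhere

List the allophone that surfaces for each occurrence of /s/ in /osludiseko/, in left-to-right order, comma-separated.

Occurrence 1 (position 2): immediately before another consonant → [ʃ].
Occurrence 2 (position 7): no conditioning environment matches → elsewhere allophone [s].

[ʃ], [s]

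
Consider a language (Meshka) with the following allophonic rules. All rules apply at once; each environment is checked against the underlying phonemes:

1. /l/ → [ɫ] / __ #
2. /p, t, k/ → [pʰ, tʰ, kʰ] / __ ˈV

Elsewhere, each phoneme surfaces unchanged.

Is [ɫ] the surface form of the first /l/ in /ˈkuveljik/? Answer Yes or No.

No

/l/ (between /e/ and /j/) fails the environment for rule 1, so it stays [l].
The actual realization is [l], not [ɫ].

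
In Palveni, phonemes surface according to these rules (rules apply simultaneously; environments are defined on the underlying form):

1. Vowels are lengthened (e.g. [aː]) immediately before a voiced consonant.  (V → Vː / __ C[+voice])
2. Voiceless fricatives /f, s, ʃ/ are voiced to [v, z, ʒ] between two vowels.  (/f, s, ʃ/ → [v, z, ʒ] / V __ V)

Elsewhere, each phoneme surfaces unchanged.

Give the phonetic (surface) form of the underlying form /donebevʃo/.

/d/ (word-initial) is unaffected → [d].
/o/ meets the environment for rule 1 (before a voiced consonant) → [oː].
/n/ stays [n].
/e/ meets the environment for rule 1 (before a voiced consonant) → [eː].
/b/ (between /e/ and /e/): no rule targets it → [b].
/e/ (between /b/ and /v/) occurs before a voiced consonant → [eː] by rule 1.
/v/ (between /e/ and /ʃ/) is unaffected → [v].
/ʃ/ — between /v/ and /o/; rule 2 does not apply here → [ʃ].
/o/ — word-final; rule 1 does not apply here → [o].

[doːneːbeːvʃo]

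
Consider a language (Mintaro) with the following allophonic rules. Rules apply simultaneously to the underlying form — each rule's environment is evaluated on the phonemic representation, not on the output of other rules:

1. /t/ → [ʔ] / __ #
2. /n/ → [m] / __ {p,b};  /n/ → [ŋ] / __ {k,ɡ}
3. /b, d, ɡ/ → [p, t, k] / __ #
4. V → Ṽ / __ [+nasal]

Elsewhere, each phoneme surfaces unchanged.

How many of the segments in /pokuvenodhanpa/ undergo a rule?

Segments that undergo a rule: /e/ → [ẽ] (rule 4); /a/ → [ã] (rule 4); /n/ → [m] (rule 2).
All other segments surface unchanged.

3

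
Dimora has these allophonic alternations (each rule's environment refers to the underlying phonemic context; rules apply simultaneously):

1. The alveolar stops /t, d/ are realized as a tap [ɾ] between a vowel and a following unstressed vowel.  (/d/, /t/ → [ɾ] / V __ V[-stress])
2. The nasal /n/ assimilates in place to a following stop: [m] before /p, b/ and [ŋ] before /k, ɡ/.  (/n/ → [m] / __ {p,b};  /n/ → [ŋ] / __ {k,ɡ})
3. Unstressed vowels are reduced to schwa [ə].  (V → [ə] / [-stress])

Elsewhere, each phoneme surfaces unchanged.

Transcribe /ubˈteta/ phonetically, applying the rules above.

/u/ (word-initial) occurs in an unstressed syllable → [ə] by rule 3.
/t/ (between /b/ and /e/) is in the target of rule 1 but the environment (between a vowel and a following unstressed vowel) is not met → [t].
/e/ (between /t/ and /t/): rule 3 targets it, but not in an unstressed syllable → unchanged [e].
/t/ — between /e/ and /a/, between a vowel and a following unstressed vowel — surfaces as [ɾ] (rule 1).
/a/ meets the environment for rule 3 (in an unstressed syllable) → [ə].

[əbˈteɾə]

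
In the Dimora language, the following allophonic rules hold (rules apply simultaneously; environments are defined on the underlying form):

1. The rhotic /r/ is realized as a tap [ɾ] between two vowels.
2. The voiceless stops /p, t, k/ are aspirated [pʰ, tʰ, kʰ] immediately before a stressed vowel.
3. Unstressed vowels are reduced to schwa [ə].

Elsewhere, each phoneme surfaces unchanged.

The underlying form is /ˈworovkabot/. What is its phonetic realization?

[ˈwoɾəvkəbət]

/w/ (word-initial): no rule targets it → [w].
/o/ (between /w/ and /r/) fails the environment for rule 3, so it stays [o].
/r/ meets the environment for rule 1 (between two vowels) → [ɾ].
/o/ meets the environment for rule 3 (in an unstressed syllable) → [ə].
/v/ (between /o/ and /k/): no rule targets it → [v].
/k/ — between /v/ and /a/; rule 2 does not apply here → [k].
/a/ — between /k/ and /b/, in an unstressed syllable — surfaces as [ə] (rule 3).
/b/ (between /a/ and /o/): no rule targets it → [b].
/o/ meets the environment for rule 3 (in an unstressed syllable) → [ə].
/t/ — word-final; rule 2 does not apply here → [t].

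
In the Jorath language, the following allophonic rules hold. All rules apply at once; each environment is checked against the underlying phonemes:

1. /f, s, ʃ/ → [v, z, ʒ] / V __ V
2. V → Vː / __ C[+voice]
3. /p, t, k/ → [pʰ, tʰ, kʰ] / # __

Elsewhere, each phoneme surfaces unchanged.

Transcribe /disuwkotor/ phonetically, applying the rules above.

/i/ (between /d/ and /s/) is in the target of rule 2 but the environment (before a voiced consonant) is not met → [i].
/s/ (between /i/ and /u/): between two vowels, so rule 1 applies → [z].
Rule 2 applies to /u/ (between /s/ and /w/: before a voiced consonant) → [uː].
/k/ (between /w/ and /o/) is in the target of rule 3 but the environment (word-initially) is not met → [k].
/o/ (between /k/ and /t/): rule 2 targets it, but not before a voiced consonant → unchanged [o].
/t/ (between /o/ and /o/) fails the environment for rule 3, so it stays [t].
/o/ meets the environment for rule 2 (before a voiced consonant) → [oː].

[dizuːwkotoːr]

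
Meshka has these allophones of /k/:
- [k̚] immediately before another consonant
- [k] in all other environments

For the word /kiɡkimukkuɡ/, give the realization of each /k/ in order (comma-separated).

Occurrence 1 (position 1): no conditioning environment matches → elsewhere allophone [k].
Occurrence 2 (position 4): no conditioning environment matches → elsewhere allophone [k].
Occurrence 3 (position 8): immediately before another consonant → [k̚].
Occurrence 4 (position 9): no conditioning environment matches → elsewhere allophone [k].

[k], [k], [k̚], [k]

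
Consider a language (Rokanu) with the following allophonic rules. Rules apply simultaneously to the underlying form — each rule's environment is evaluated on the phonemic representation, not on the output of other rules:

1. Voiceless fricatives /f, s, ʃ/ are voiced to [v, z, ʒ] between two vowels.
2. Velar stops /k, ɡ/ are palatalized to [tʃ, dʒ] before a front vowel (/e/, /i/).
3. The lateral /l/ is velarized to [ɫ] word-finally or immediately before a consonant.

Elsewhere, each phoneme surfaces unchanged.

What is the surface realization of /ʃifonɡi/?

/ʃ/ — word-initial; rule 1 does not apply here → [ʃ].
Rule 1 applies to /f/ (between /i/ and /o/: between two vowels) → [v].
/ɡ/ — between /n/ and /i/, before a front vowel — surfaces as [dʒ] (rule 2).

[ʃivondʒi]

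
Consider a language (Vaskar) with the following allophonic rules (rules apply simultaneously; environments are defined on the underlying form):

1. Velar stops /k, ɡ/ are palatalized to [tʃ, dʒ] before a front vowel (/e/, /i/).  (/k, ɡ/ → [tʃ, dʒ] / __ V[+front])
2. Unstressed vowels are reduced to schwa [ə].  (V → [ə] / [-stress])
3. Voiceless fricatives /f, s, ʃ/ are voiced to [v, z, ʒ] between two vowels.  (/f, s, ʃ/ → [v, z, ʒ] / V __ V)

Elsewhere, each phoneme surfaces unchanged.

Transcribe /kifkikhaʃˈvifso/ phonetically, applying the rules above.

/k/ (word-initial): before a front vowel, so rule 1 applies → [tʃ].
/i/ (between /k/ and /f/) occurs in an unstressed syllable → [ə] by rule 2.
/f/ (between /i/ and /k/) fails the environment for rule 3, so it stays [f].
/k/ (between /f/ and /i/) occurs before a front vowel → [tʃ] by rule 1.
Rule 2 applies to /i/ (between /k/ and /k/: in an unstressed syllable) → [ə].
/k/ (between /i/ and /h/) is in the target of rule 1 but the environment (before a front vowel) is not met → [k].
/a/ (between /h/ and /ʃ/) occurs in an unstressed syllable → [ə] by rule 2.
/ʃ/ (between /a/ and /v/): rule 3 targets it, but not between two vowels → unchanged [ʃ].
/i/ (between /v/ and /f/): rule 2 targets it, but not in an unstressed syllable → unchanged [i].
/f/ (between /i/ and /s/): rule 3 targets it, but not between two vowels → unchanged [f].
/s/ (between /f/ and /o/): rule 3 targets it, but not between two vowels → unchanged [s].
/o/ (word-final) occurs in an unstressed syllable → [ə] by rule 2.

[tʃəftʃəkhəʃˈvifsə]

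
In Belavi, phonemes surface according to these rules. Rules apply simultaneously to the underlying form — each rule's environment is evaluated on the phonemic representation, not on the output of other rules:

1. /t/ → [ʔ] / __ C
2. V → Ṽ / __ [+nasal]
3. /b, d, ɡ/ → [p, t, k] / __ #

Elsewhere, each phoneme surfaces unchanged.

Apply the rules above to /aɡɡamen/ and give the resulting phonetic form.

[aɡɡãmẽn]

/a/ (word-initial) is in the target of rule 2 but the environment (before a nasal consonant) is not met → [a].
/ɡ/ — between /a/ and /ɡ/; rule 3 does not apply here → [ɡ].
/ɡ/ (between /ɡ/ and /a/) is in the target of rule 3 but the environment (word-finally) is not met → [ɡ].
/a/ (between /ɡ/ and /m/) occurs before a nasal consonant → [ã] by rule 2.
/m/ — not in any rule's target class → [m].
/e/ (between /m/ and /n/): before a nasal consonant, so rule 2 applies → [ẽ].
/n/ (word-final): no rule targets it → [n].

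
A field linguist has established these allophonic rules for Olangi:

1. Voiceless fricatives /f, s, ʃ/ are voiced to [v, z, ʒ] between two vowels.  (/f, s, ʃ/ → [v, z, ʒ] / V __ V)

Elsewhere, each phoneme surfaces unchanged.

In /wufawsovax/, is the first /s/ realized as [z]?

/s/ (between /w/ and /o/) fails the environment for rule 1, so it stays [s].
The actual realization is [s], not [z].

No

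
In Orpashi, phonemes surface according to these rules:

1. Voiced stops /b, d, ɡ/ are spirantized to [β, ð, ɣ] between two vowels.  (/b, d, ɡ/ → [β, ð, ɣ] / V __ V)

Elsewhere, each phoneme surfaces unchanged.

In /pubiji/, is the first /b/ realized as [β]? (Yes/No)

Rule 1 applies to /b/ (between /u/ and /i/: between two vowels) → [β].
The actual realization is [β], which matches [β].

Yes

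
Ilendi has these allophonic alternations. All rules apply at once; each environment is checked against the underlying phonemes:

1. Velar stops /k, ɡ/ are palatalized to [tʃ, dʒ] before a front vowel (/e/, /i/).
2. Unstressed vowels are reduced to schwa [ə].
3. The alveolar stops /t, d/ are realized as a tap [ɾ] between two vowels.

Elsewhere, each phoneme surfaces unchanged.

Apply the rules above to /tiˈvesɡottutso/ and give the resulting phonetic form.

[təˈvesɡəttətsə]

/t/ (word-initial) is in the target of rule 3 but the environment (between two vowels) is not met → [t].
/i/ — between /t/ and /v/, in an unstressed syllable — surfaces as [ə] (rule 2).
/v/ stays [v].
/e/ (between /v/ and /s/) is in the target of rule 2 but the environment (in an unstressed syllable) is not met → [e].
/s/ — not in any rule's target class → [s].
/ɡ/ — between /s/ and /o/; rule 1 does not apply here → [ɡ].
/o/ (between /ɡ/ and /t/) occurs in an unstressed syllable → [ə] by rule 2.
/t/ (between /o/ and /t/) is in the target of rule 3 but the environment (between two vowels) is not met → [t].
/t/ — between /t/ and /u/; rule 3 does not apply here → [t].
/u/ meets the environment for rule 2 (in an unstressed syllable) → [ə].
/t/ — between /u/ and /s/; rule 3 does not apply here → [t].
/s/ (between /t/ and /o/): no rule targets it → [s].
/o/ (word-final) occurs in an unstressed syllable → [ə] by rule 2.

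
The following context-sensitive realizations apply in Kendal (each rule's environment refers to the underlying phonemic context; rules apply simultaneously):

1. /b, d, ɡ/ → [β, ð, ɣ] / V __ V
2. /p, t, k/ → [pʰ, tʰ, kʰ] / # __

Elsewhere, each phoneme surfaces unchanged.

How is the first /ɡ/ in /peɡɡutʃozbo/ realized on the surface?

/ɡ/ (between /e/ and /ɡ/) is in the target of rule 1 but the environment (between two vowels) is not met → [ɡ].

[ɡ]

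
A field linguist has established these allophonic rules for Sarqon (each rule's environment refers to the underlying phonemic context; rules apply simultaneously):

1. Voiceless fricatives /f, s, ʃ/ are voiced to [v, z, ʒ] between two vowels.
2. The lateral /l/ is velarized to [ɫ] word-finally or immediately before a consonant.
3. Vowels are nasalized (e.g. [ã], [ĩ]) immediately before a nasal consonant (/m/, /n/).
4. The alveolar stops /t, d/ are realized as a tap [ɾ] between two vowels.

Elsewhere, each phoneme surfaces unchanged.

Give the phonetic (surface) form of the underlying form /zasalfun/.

[zazaɫfũn]

/z/ stays [z].
/a/ (between /z/ and /s/): rule 3 targets it, but not before a nasal consonant → unchanged [a].
/s/ meets the environment for rule 1 (between two vowels) → [z].
/a/ (between /s/ and /l/) fails the environment for rule 3, so it stays [a].
Rule 2 applies to /l/ (between /a/ and /f/: word-finally or immediately before a consonant) → [ɫ].
/f/ — between /l/ and /u/; rule 1 does not apply here → [f].
/u/ (between /f/ and /n/): before a nasal consonant, so rule 3 applies → [ũ].
/n/ — not in any rule's target class → [n].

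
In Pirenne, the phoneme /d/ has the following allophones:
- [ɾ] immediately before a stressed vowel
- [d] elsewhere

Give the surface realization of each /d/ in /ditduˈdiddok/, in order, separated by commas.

Occurrence 1 (position 1): no conditioning environment matches → elsewhere allophone [d].
Occurrence 2 (position 4): no conditioning environment matches → elsewhere allophone [d].
Occurrence 3 (position 6): immediately before a stressed vowel → [ɾ].
Occurrence 4 (position 8): no conditioning environment matches → elsewhere allophone [d].
Occurrence 5 (position 9): no conditioning environment matches → elsewhere allophone [d].

[d], [d], [ɾ], [d], [d]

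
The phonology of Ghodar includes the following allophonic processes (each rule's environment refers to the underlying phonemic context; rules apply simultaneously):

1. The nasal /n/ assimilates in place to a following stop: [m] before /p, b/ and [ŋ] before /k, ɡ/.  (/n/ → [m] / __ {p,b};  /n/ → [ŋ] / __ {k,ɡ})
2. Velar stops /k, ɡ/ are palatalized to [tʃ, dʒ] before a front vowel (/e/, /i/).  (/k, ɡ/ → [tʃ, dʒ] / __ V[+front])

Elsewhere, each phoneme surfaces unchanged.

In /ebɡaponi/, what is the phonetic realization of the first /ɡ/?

/ɡ/ (between /b/ and /a/) fails the environment for rule 2, so it stays [ɡ].

[ɡ]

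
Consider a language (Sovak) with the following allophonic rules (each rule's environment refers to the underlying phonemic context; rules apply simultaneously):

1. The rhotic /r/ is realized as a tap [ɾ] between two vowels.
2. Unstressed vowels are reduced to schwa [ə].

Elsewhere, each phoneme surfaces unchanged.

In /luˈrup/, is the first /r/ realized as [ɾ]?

Yes

/r/ (between /u/ and /u/) occurs between two vowels → [ɾ] by rule 1.
The actual realization is [ɾ], which matches [ɾ].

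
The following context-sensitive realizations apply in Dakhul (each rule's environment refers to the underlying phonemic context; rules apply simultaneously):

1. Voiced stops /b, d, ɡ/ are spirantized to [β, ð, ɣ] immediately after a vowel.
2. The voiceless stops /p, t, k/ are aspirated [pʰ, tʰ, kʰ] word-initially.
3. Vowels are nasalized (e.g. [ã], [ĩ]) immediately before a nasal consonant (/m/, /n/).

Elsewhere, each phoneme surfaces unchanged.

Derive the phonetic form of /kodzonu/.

[kʰoðzõnu]

/k/ (word-initial): word-initially, so rule 2 applies → [kʰ].
/o/ — between /k/ and /d/; rule 3 does not apply here → [o].
Rule 1 applies to /d/ (between /o/ and /z/: immediately after a vowel) → [ð].
/z/ (between /d/ and /o/): no rule targets it → [z].
/o/ meets the environment for rule 3 (before a nasal consonant) → [õ].
/n/ (between /o/ and /u/): no rule targets it → [n].
/u/ — word-final; rule 3 does not apply here → [u].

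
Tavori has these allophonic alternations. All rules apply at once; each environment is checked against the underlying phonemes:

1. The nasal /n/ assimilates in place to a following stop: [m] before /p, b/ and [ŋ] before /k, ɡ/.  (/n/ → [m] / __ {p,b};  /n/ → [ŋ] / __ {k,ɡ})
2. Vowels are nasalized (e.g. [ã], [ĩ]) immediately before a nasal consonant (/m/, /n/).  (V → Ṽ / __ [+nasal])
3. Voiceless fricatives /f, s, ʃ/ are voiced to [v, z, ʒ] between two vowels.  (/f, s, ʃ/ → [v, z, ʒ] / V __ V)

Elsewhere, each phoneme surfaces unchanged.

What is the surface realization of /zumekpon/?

/z/ stays [z].
/u/ — between /z/ and /m/, before a nasal consonant — surfaces as [ũ] (rule 2).
/m/ stays [m].
/e/ (between /m/ and /k/) fails the environment for rule 2, so it stays [e].
/k/ (between /e/ and /p/) is unaffected → [k].
/p/ (between /k/ and /o/): no rule targets it → [p].
/o/ (between /p/ and /n/) occurs before a nasal consonant → [õ] by rule 2.
/n/ (word-final) fails the environment for rule 1, so it stays [n].

[zũmekpõn]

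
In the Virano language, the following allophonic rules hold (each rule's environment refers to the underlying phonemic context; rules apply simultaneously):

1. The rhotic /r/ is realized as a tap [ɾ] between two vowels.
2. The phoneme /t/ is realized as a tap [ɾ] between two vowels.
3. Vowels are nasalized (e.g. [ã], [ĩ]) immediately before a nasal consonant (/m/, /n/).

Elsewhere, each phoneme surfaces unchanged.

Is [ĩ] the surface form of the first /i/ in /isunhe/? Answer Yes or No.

/i/ — word-initial; rule 3 does not apply here → [i].
The actual realization is [i], not [ĩ].

No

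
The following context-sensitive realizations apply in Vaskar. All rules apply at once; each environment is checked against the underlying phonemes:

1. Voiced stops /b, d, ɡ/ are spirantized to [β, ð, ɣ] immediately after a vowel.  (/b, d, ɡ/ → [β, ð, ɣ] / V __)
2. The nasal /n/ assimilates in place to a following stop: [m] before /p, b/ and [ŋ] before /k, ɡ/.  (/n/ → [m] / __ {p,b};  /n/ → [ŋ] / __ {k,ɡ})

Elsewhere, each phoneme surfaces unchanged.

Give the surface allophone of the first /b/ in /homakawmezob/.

[β]

/b/ — word-final, immediately after a vowel — surfaces as [β] (rule 1).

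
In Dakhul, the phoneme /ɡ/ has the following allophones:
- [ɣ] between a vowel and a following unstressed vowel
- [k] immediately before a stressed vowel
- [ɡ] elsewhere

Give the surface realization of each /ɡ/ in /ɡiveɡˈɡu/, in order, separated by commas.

[ɡ], [ɡ], [k]

Occurrence 1 (position 1): no conditioning environment matches → elsewhere allophone [ɡ].
Occurrence 2 (position 5): no conditioning environment matches → elsewhere allophone [ɡ].
Occurrence 3 (position 6): immediately before a stressed vowel → [k].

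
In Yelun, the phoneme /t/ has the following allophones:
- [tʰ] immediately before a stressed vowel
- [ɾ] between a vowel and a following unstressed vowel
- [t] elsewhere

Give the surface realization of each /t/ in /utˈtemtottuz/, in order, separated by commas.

[t], [tʰ], [t], [t], [t]

Occurrence 1 (position 2): no conditioning environment matches → elsewhere allophone [t].
Occurrence 2 (position 3): immediately before a stressed vowel → [tʰ].
Occurrence 3 (position 6): no conditioning environment matches → elsewhere allophone [t].
Occurrence 4 (position 8): no conditioning environment matches → elsewhere allophone [t].
Occurrence 5 (position 9): no conditioning environment matches → elsewhere allophone [t].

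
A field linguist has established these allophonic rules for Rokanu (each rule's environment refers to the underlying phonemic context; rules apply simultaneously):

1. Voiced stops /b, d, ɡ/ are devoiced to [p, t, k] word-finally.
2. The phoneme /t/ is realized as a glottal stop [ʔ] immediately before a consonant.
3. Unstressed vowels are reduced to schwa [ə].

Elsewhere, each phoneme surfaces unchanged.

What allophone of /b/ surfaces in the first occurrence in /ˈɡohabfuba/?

/b/ (between /a/ and /f/) is in the target of rule 1 but the environment (word-finally) is not met → [b].

[b]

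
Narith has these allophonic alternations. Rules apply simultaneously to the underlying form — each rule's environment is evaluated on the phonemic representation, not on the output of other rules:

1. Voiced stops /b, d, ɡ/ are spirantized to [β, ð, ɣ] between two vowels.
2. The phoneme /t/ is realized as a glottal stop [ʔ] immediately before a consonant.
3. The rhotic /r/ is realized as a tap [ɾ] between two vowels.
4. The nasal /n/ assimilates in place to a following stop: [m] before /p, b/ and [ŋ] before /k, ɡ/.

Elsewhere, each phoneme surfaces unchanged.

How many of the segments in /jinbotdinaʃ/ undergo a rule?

2

Segments that undergo a rule: /n/ → [m] (rule 4); /t/ → [ʔ] (rule 2).
All other segments surface unchanged.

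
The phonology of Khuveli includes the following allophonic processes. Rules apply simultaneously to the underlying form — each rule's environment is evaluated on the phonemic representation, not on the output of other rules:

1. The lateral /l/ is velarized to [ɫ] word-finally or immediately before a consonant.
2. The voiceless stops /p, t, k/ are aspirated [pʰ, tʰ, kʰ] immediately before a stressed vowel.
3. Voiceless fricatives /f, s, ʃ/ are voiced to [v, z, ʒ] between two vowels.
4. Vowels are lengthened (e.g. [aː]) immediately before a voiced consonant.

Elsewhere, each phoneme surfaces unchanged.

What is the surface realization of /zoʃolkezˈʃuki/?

[zoʒoːɫkeːzˈʃuki]

/o/ — between /z/ and /ʃ/; rule 4 does not apply here → [o].
/ʃ/ (between /o/ and /o/): between two vowels, so rule 3 applies → [ʒ].
/o/ (between /ʃ/ and /l/) occurs before a voiced consonant → [oː] by rule 4.
/l/ — between /o/ and /k/, word-finally or immediately before a consonant — surfaces as [ɫ] (rule 1).
/k/ — between /l/ and /e/; rule 2 does not apply here → [k].
Rule 4 applies to /e/ (between /k/ and /z/: before a voiced consonant) → [eː].
/ʃ/ — between /z/ and /u/; rule 3 does not apply here → [ʃ].
/u/ — between /ʃ/ and /k/; rule 4 does not apply here → [u].
/k/ (between /u/ and /i/) fails the environment for rule 2, so it stays [k].
/i/ (word-final): rule 4 targets it, but not before a voiced consonant → unchanged [i].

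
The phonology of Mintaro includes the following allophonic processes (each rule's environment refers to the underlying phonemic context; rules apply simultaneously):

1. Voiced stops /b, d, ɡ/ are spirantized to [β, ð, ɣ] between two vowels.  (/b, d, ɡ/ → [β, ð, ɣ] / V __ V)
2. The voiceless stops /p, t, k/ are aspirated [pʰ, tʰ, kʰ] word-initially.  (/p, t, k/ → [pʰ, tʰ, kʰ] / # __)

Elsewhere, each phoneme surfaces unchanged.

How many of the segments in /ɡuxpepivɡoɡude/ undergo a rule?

Segments that undergo a rule: /ɡ/ → [ɣ] (rule 1); /d/ → [ð] (rule 1).
All other segments surface unchanged.

2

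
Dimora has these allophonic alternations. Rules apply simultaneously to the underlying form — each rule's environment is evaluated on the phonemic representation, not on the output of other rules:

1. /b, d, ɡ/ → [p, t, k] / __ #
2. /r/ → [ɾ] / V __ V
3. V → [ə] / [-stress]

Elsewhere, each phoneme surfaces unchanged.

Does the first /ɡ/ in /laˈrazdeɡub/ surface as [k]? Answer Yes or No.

No

/ɡ/ (between /e/ and /u/) is in the target of rule 1 but the environment (word-finally) is not met → [ɡ].
The actual realization is [ɡ], not [k].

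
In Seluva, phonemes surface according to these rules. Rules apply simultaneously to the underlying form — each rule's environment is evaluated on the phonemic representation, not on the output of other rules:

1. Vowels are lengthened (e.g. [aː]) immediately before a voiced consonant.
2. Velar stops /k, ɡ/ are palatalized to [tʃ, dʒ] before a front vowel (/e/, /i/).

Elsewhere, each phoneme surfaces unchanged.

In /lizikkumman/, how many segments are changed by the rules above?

3

Segments that undergo a rule: /i/ → [iː] (rule 1); /u/ → [uː] (rule 1); /a/ → [aː] (rule 1).
All other segments surface unchanged.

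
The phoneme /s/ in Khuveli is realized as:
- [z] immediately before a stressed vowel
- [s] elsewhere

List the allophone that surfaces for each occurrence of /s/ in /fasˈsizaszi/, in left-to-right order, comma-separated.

[s], [z], [s]

Occurrence 1 (position 3): no conditioning environment matches → elsewhere allophone [s].
Occurrence 2 (position 4): immediately before a stressed vowel → [z].
Occurrence 3 (position 8): no conditioning environment matches → elsewhere allophone [s].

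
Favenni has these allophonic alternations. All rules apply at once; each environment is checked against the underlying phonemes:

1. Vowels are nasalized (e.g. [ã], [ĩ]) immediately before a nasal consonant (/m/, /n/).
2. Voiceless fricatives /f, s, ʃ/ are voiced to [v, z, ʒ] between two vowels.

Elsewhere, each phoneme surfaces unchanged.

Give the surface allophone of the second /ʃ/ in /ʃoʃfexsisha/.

/ʃ/ (between /o/ and /f/) is in the target of rule 2 but the environment (between two vowels) is not met → [ʃ].

[ʃ]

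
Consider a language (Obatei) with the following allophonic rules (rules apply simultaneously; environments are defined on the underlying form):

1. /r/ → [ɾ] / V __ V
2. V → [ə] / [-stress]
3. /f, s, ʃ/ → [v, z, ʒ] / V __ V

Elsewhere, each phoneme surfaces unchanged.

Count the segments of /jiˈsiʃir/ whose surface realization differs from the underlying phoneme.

Segments that undergo a rule: /i/ → [ə] (rule 2); /s/ → [z] (rule 3); /ʃ/ → [ʒ] (rule 3); /i/ → [ə] (rule 2).
All other segments surface unchanged.

4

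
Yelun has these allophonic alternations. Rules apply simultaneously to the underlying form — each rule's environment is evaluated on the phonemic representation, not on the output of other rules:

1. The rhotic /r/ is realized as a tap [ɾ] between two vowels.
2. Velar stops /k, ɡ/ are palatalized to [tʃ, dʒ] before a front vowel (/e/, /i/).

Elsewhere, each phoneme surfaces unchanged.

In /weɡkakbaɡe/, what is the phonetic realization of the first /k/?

[k]

/k/ — between /ɡ/ and /a/; rule 2 does not apply here → [k].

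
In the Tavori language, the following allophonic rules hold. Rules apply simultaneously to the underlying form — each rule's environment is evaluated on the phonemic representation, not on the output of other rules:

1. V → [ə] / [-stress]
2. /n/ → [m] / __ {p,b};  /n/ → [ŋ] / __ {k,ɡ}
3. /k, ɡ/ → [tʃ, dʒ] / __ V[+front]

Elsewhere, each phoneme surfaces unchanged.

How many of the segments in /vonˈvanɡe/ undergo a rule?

Segments that undergo a rule: /o/ → [ə] (rule 1); /n/ → [ŋ] (rule 2); /ɡ/ → [dʒ] (rule 3); /e/ → [ə] (rule 1).
All other segments surface unchanged.

4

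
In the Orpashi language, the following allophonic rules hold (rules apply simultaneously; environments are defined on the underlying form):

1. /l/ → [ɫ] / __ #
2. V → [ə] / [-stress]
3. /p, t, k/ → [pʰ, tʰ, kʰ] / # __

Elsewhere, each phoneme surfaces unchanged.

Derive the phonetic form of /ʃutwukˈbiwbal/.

[ʃətwəkˈbiwbəɫ]

/ʃ/ (word-initial) is unaffected → [ʃ].
/u/ meets the environment for rule 2 (in an unstressed syllable) → [ə].
/t/ — between /u/ and /w/; rule 3 does not apply here → [t].
/w/ — not in any rule's target class → [w].
/u/ (between /w/ and /k/) occurs in an unstressed syllable → [ə] by rule 2.
/k/ (between /u/ and /b/) fails the environment for rule 3, so it stays [k].
/b/ (between /k/ and /i/) is unaffected → [b].
/i/ (between /b/ and /w/) fails the environment for rule 2, so it stays [i].
/w/ (between /i/ and /b/): no rule targets it → [w].
/b/ (between /w/ and /a/): no rule targets it → [b].
/a/ (between /b/ and /l/): in an unstressed syllable, so rule 2 applies → [ə].
/l/ meets the environment for rule 1 (word-finally) → [ɫ].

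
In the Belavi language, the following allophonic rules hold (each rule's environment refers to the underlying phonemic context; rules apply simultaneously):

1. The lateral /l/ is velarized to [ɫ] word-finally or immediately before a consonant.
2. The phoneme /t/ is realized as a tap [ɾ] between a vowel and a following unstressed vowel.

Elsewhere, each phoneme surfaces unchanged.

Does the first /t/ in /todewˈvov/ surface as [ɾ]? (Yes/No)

/t/ (word-initial) fails the environment for rule 2, so it stays [t].
The actual realization is [t], not [ɾ].

No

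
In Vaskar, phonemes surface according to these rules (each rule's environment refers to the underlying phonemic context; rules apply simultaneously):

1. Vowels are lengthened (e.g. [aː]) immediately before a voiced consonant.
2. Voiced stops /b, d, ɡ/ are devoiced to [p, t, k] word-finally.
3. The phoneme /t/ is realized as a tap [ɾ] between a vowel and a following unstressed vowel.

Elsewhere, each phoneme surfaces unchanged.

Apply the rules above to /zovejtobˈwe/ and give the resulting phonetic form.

[zoːveːjtoːbˈwe]

/z/ — not in any rule's target class → [z].
Rule 1 applies to /o/ (between /z/ and /v/: before a voiced consonant) → [oː].
/v/ (between /o/ and /e/) is unaffected → [v].
/e/ (between /v/ and /j/): before a voiced consonant, so rule 1 applies → [eː].
/j/ stays [j].
/t/ — between /j/ and /o/; rule 3 does not apply here → [t].
/o/ (between /t/ and /b/): before a voiced consonant, so rule 1 applies → [oː].
/b/ (between /o/ and /w/) is in the target of rule 2 but the environment (word-finally) is not met → [b].
/w/ stays [w].
/e/ (word-final) fails the environment for rule 1, so it stays [e].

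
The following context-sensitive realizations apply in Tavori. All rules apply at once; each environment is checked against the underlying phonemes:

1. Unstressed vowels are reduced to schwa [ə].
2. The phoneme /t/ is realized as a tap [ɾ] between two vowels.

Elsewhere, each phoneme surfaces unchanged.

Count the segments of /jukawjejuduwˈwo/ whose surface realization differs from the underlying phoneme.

Segments that undergo a rule: /u/ → [ə] (rule 1); /a/ → [ə] (rule 1); /e/ → [ə] (rule 1); /u/ → [ə] (rule 1); /u/ → [ə] (rule 1).
All other segments surface unchanged.

5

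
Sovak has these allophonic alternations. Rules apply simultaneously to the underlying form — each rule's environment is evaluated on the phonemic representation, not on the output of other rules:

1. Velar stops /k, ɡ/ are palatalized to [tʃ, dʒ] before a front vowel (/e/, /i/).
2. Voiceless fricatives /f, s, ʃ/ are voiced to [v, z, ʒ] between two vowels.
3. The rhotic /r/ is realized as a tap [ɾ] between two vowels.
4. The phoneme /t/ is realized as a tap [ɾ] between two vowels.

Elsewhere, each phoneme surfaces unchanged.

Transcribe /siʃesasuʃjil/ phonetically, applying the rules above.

/s/ (word-initial): rule 2 targets it, but not between two vowels → unchanged [s].
/i/ (between /s/ and /ʃ/): no rule targets it → [i].
/ʃ/ — between /i/ and /e/, between two vowels — surfaces as [ʒ] (rule 2).
/e/ stays [e].
/s/ — between /e/ and /a/, between two vowels — surfaces as [z] (rule 2).
/a/ (between /s/ and /s/) is unaffected → [a].
Rule 2 applies to /s/ (between /a/ and /u/: between two vowels) → [z].
/u/ (between /s/ and /ʃ/): no rule targets it → [u].
/ʃ/ (between /u/ and /j/): rule 2 targets it, but not between two vowels → unchanged [ʃ].
/j/ (between /ʃ/ and /i/): no rule targets it → [j].
/i/ (between /j/ and /l/): no rule targets it → [i].
/l/ — not in any rule's target class → [l].

[siʒezazuʃjil]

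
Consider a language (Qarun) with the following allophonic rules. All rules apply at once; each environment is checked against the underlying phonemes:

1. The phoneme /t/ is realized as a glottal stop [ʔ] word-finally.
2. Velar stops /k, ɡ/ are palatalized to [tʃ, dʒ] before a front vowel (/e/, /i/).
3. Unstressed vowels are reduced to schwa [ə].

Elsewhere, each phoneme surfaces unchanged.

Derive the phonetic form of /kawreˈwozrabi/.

[kəwrəˈwozrəbə]

/k/ (word-initial): rule 2 targets it, but not before a front vowel → unchanged [k].
/a/ (between /k/ and /w/) occurs in an unstressed syllable → [ə] by rule 3.
/w/ — not in any rule's target class → [w].
/r/ (between /w/ and /e/): no rule targets it → [r].
/e/ meets the environment for rule 3 (in an unstressed syllable) → [ə].
/w/ — not in any rule's target class → [w].
/o/ (between /w/ and /z/) fails the environment for rule 3, so it stays [o].
/z/ (between /o/ and /r/) is unaffected → [z].
/r/ — not in any rule's target class → [r].
/a/ meets the environment for rule 3 (in an unstressed syllable) → [ə].
/b/ — not in any rule's target class → [b].
/i/ meets the environment for rule 3 (in an unstressed syllable) → [ə].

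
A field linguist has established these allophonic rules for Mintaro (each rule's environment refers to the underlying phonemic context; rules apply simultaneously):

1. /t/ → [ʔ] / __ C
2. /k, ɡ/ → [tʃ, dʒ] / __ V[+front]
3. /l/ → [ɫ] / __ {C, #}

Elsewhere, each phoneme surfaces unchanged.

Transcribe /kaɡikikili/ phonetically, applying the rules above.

/k/ — word-initial; rule 2 does not apply here → [k].
/a/ (between /k/ and /ɡ/) is unaffected → [a].
/ɡ/ (between /a/ and /i/) occurs before a front vowel → [dʒ] by rule 2.
/i/ (between /ɡ/ and /k/): no rule targets it → [i].
/k/ meets the environment for rule 2 (before a front vowel) → [tʃ].
/i/ (between /k/ and /k/): no rule targets it → [i].
Rule 2 applies to /k/ (between /i/ and /i/: before a front vowel) → [tʃ].
/i/ — not in any rule's target class → [i].
/l/ (between /i/ and /i/) fails the environment for rule 3, so it stays [l].
/i/ stays [i].

[kadʒitʃitʃili]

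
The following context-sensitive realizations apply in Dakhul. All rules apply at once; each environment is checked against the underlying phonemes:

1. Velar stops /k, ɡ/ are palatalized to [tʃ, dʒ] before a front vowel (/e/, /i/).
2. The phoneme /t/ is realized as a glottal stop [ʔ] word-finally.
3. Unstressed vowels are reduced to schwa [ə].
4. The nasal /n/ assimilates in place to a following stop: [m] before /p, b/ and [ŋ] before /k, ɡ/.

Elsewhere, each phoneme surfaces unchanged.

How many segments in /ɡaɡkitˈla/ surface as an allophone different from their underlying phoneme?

3

Segments that undergo a rule: /a/ → [ə] (rule 3); /k/ → [tʃ] (rule 1); /i/ → [ə] (rule 3).
All other segments surface unchanged.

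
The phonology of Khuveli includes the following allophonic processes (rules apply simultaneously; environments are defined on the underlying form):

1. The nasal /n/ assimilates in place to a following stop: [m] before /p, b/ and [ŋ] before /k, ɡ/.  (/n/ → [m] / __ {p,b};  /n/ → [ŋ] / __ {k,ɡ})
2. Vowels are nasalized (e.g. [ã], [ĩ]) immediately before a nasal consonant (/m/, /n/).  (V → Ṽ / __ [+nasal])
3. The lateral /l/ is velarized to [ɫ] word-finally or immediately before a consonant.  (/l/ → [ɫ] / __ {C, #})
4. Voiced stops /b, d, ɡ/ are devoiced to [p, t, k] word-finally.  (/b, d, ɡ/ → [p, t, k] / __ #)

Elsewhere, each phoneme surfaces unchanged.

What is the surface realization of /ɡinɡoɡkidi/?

/ɡ/ — word-initial; rule 4 does not apply here → [ɡ].
/i/ (between /ɡ/ and /n/): before a nasal consonant, so rule 2 applies → [ĩ].
/n/ meets the environment for rule 1 (before a labial or velar stop) → [ŋ].
/ɡ/ — between /n/ and /o/; rule 4 does not apply here → [ɡ].
/o/ — between /ɡ/ and /ɡ/; rule 2 does not apply here → [o].
/ɡ/ — between /o/ and /k/; rule 4 does not apply here → [ɡ].
/k/ (between /ɡ/ and /i/): no rule targets it → [k].
/i/ (between /k/ and /d/) fails the environment for rule 2, so it stays [i].
/d/ (between /i/ and /i/) is in the target of rule 4 but the environment (word-finally) is not met → [d].
/i/ (word-final) fails the environment for rule 2, so it stays [i].

[ɡĩŋɡoɡkidi]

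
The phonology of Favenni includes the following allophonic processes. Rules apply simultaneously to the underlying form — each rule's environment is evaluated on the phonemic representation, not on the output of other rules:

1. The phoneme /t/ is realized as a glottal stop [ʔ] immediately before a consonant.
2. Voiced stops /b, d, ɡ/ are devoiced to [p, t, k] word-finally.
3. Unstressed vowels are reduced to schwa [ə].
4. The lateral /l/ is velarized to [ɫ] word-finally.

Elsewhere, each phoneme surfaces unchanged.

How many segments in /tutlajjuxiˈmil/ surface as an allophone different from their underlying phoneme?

Segments that undergo a rule: /u/ → [ə] (rule 3); /t/ → [ʔ] (rule 1); /a/ → [ə] (rule 3); /u/ → [ə] (rule 3); /i/ → [ə] (rule 3); /l/ → [ɫ] (rule 4).
All other segments surface unchanged.

6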